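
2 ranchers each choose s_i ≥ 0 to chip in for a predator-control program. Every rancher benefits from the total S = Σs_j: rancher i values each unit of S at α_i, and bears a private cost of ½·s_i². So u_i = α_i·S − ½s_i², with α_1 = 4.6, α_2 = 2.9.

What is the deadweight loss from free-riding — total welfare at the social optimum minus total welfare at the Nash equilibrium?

Rancher i's FOC: ∂u_i/∂s_i = α_i − s_i = 0, so s_i* = α_i.
NE contributions = (4.6, 2.9); S = 7.5.
W^NE = (Σα)·S − ½Σα_i² = 7.5² − ½·29.57 = 41.465.
Planner sets s_i = Σα_j = 7.5 for every i, so S^SO = 2·7.5 = 15.
W^SO = (Σα)·S^SO − ½·2·(Σα)² = (2/2)·7.5² = 56.25.
Deadweight loss = W^SO − W^NE = 14.785.

14.785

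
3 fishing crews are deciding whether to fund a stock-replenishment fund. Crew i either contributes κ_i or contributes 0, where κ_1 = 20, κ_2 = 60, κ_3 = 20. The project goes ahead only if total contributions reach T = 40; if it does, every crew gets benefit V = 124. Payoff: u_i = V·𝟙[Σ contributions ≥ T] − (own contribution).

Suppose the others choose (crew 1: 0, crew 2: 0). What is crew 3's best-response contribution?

Others' total = 0. Even contributing 20 gives 20 < 40: no benefit either way.
Best response: 0.

0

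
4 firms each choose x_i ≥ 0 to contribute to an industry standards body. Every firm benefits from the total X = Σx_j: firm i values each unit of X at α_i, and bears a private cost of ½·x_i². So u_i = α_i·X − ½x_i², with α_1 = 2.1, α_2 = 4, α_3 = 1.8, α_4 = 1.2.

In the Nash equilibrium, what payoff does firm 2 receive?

28.4

Firm i's FOC: ∂u_i/∂x_i = α_i − x_i = 0, so x_i* = α_i.
NE contributions = (2.1, 4, 1.8, 1.2); X = 9.1.
u_2 = α_2·X − ½·(x_2)² = 4·9.1 − ½·4² = 28.4.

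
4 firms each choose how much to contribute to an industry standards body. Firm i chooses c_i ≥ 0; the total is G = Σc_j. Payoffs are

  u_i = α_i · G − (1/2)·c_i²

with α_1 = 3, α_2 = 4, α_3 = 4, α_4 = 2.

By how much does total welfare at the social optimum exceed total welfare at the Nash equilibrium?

191.5

Firm i's FOC: ∂u_i/∂c_i = α_i − c_i = 0, so c_i* = α_i.
NE contributions = (3, 4, 4, 2); G = 13.
W^NE = (Σα)·G − ½Σα_i² = 13² − ½·45 = 146.5.
Planner sets c_i = Σα_j = 13 for every i, so G^SO = 4·13 = 52.
W^SO = (Σα)·G^SO − ½·4·(Σα)² = (4/2)·13² = 338.
Deadweight loss = W^SO − W^NE = 191.5.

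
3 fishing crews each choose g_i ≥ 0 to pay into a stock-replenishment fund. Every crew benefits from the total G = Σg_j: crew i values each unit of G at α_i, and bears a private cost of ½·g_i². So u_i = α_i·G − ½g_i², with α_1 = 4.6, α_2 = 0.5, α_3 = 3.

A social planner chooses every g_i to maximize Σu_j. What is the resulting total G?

24.3

Planner FOC: ∂(Σu_j)/∂g_i = (Σα_j) − g_i = 0, so g_i^SO = Σα_j = 8.1 for every i; G^SO = 24.3.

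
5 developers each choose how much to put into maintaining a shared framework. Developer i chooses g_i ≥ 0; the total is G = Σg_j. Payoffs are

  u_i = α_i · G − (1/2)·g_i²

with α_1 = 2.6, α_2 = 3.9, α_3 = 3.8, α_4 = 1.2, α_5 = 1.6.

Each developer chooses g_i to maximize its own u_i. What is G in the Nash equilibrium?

Developer i's FOC: ∂u_i/∂g_i = α_i − g_i = 0, so g_i* = α_i.
NE contributions = (2.6, 3.9, 3.8, 1.2, 1.6); G = 13.1.

13.1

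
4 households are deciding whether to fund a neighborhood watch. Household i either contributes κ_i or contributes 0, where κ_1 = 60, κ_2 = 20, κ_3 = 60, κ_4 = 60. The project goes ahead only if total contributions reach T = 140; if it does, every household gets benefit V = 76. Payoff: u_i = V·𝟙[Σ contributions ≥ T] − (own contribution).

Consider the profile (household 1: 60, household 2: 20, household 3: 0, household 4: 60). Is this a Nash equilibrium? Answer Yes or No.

Yes

Total = 140 ≥ 140: provided.
Household 1 (pledges 60, payoff 16): dropping to 0 → total 80, payoff 0. No gain.
Household 2 (pledges 20, payoff 56): dropping to 0 → total 120, payoff 0. No gain.
Household 3 (pledges 0, payoff 76): pledging 60 → total 200, payoff 16. No gain.
Household 4 (pledges 60, payoff 16): dropping to 0 → total 80, payoff 0. No gain.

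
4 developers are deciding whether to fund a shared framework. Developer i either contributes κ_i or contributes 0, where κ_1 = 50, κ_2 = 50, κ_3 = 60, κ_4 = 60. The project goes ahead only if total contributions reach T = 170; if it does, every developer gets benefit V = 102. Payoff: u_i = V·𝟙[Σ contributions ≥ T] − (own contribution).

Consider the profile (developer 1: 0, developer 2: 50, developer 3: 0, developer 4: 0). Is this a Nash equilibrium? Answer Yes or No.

No

Total = 50 < 170: not provided.
Developer 1 (pledges 0, payoff 0): pledging 50 → total 100, payoff -50. No gain.
Developer 2 (pledges 50, payoff -50): dropping to 0 → total 0, payoff 0. Profitable deviation.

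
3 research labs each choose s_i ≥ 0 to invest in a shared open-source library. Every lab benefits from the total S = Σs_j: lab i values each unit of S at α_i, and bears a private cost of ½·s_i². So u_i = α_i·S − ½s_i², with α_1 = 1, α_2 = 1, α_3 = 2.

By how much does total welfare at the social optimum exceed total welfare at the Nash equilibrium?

11

Lab i's FOC: ∂u_i/∂s_i = α_i − s_i = 0, so s_i* = α_i.
NE contributions = (1, 1, 2); S = 4.
W^NE = (Σα)·S − ½Σα_i² = 4² − ½·6 = 13.
Planner sets s_i = Σα_j = 4 for every i, so S^SO = 3·4 = 12.
W^SO = (Σα)·S^SO − ½·3·(Σα)² = (3/2)·4² = 24.
Deadweight loss = W^SO − W^NE = 11.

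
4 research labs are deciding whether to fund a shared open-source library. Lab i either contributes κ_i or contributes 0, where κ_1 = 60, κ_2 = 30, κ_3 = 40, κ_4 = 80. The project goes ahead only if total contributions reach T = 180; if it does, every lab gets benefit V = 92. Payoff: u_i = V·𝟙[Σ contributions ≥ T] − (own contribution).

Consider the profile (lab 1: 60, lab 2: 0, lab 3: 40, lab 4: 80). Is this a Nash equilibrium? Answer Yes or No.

Total = 180 ≥ 180: provided.
Lab 1 (pledges 60, payoff 32): dropping to 0 → total 120, payoff 0. No gain.
Lab 2 (pledges 0, payoff 92): pledging 30 → total 210, payoff 62. No gain.
Lab 3 (pledges 40, payoff 52): dropping to 0 → total 140, payoff 0. No gain.
Lab 4 (pledges 80, payoff 12): dropping to 0 → total 100, payoff 0. No gain.

Yes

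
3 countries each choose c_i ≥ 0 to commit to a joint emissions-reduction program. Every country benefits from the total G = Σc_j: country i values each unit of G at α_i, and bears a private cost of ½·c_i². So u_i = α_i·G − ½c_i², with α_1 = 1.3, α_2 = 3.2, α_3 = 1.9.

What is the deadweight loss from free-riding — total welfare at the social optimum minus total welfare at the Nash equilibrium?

Country i's FOC: ∂u_i/∂c_i = α_i − c_i = 0, so c_i* = α_i.
NE contributions = (1.3, 3.2, 1.9); G = 6.4.
W^NE = (Σα)·G − ½Σα_i² = 6.4² − ½·15.54 = 33.19.
Planner sets c_i = Σα_j = 6.4 for every i, so G^SO = 3·6.4 = 19.2.
W^SO = (Σα)·G^SO − ½·3·(Σα)² = (3/2)·6.4² = 61.44.
Deadweight loss = W^SO − W^NE = 28.25.

28.25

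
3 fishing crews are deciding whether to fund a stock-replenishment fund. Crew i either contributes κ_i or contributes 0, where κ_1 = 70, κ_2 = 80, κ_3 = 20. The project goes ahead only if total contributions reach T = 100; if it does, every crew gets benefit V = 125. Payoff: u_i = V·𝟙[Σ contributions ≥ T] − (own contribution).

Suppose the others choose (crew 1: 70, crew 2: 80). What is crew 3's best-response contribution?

Others' total = 150 ≥ 100; contributing adds cost 20 for no extra benefit.
Best response: 0.

0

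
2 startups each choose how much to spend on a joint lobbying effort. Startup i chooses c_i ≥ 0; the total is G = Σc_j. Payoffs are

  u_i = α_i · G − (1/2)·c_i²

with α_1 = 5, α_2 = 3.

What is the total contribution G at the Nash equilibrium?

Startup i's FOC: ∂u_i/∂c_i = α_i − c_i = 0, so c_i* = α_i.
NE contributions = (5, 3); G = 8.

8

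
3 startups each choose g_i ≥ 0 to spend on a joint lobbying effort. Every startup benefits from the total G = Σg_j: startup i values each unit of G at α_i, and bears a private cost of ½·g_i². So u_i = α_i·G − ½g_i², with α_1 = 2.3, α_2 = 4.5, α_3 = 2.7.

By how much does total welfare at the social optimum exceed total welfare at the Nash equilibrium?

61.54

Startup i's FOC: ∂u_i/∂g_i = α_i − g_i = 0, so g_i* = α_i.
NE contributions = (2.3, 4.5, 2.7); G = 9.5.
W^NE = (Σα)·G − ½Σα_i² = 9.5² − ½·32.83 = 73.835.
Planner sets g_i = Σα_j = 9.5 for every i, so G^SO = 3·9.5 = 28.5.
W^SO = (Σα)·G^SO − ½·3·(Σα)² = (3/2)·9.5² = 135.375.
Deadweight loss = W^SO − W^NE = 61.54.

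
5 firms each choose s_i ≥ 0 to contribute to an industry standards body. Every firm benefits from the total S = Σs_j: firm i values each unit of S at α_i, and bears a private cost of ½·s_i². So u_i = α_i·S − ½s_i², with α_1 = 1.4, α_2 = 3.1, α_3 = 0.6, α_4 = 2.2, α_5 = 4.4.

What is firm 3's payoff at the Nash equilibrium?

Firm i's FOC: ∂u_i/∂s_i = α_i − s_i = 0, so s_i* = α_i.
NE contributions = (1.4, 3.1, 0.6, 2.2, 4.4); S = 11.7.
u_3 = α_3·S − ½·(s_3)² = 0.6·11.7 − ½·0.6² = 6.84.

6.84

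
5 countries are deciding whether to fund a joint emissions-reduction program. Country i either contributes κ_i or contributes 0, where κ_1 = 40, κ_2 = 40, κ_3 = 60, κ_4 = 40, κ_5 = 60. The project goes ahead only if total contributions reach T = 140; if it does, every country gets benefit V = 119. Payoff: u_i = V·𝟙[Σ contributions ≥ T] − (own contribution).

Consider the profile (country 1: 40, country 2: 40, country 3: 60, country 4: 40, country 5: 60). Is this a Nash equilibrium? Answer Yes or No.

No

Total = 240 ≥ 140: provided.
Country 1 (pledges 40, payoff 79): dropping to 0 → total 200, payoff 119. Profitable deviation.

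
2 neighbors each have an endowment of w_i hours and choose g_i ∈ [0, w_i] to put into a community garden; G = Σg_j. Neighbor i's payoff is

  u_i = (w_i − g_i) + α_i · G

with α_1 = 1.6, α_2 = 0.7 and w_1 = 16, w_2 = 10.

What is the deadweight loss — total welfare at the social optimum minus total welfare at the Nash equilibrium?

∂u_i/∂g_i = α_i − 1, so neighbor i contributes w_i if α_i > 1, else 0.
α_i > 1 for i ∈ {1}; NE contributions (16, 0), G = 16.
W^NE = Σw_i − G^NE + (Σα_i)·G^NE = 26 + 1.3·16 = 46.8.
Planner: ∂(Σu_j)/∂g_i = Σα_j − 1 = 1.3 > 0, so everyone contributes w_i; G^SO = 26, W^SO = 26 + 1.3·26 = 59.8.
Deadweight loss = 13.

13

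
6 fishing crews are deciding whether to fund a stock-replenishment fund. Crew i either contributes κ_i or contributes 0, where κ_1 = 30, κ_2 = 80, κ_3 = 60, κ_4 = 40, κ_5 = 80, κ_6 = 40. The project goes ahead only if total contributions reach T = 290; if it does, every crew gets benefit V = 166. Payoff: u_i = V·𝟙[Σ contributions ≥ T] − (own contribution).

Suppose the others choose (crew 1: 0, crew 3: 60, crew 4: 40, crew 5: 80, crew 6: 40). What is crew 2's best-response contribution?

80

Others' total = 220. Contributing 80 brings total to 300 ≥ 290: gain V − κ_2 = 86.
Best response: 80.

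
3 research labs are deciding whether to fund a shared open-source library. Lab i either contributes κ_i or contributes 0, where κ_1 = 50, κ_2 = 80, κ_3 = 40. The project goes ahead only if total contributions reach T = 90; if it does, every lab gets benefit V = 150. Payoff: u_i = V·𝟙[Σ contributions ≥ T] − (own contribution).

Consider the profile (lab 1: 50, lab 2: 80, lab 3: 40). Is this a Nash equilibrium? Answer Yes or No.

No

Total = 170 ≥ 90: provided.
Lab 1 (pledges 50, payoff 100): dropping to 0 → total 120, payoff 150. Profitable deviation.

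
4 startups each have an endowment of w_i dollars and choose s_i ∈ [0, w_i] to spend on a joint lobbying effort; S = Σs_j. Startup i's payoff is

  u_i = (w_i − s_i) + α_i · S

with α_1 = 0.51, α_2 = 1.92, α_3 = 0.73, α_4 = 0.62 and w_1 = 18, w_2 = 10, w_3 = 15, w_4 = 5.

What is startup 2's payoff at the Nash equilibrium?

19.2

∂u_i/∂s_i = α_i − 1, so startup i contributes w_i if α_i > 1, else 0.
α_i > 1 for i ∈ {2}; NE contributions (0, 10, 0, 0), S = 10.
u_2 = (10 − 10) + 1.92·10 = 19.2.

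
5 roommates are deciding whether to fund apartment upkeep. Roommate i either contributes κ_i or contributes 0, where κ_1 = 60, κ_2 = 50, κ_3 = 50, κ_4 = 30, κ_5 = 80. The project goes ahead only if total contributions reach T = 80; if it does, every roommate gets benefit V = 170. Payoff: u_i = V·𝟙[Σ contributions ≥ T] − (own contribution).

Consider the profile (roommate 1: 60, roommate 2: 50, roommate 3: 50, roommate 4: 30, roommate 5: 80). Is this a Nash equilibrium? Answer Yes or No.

Total = 270 ≥ 80: provided.
Roommate 1 (pledges 60, payoff 110): dropping to 0 → total 210, payoff 170. Profitable deviation.

No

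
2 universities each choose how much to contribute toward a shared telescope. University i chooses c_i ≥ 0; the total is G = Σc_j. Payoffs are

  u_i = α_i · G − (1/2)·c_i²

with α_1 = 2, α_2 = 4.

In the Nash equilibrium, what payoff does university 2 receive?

University i's FOC: ∂u_i/∂c_i = α_i − c_i = 0, so c_i* = α_i.
NE contributions = (2, 4); G = 6.
u_2 = α_2·G − ½·(c_2)² = 4·6 − ½·4² = 16.

16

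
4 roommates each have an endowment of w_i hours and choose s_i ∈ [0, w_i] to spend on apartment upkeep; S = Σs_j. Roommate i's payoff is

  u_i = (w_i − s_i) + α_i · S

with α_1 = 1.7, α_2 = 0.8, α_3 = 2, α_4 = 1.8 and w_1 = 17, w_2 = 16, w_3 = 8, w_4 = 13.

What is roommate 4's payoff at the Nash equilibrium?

68.4

∂u_i/∂s_i = α_i − 1, so roommate i contributes w_i if α_i > 1, else 0.
α_i > 1 for i ∈ {1, 3, 4}; NE contributions (17, 0, 8, 13), S = 38.
u_4 = (13 − 13) + 1.8·38 = 68.4.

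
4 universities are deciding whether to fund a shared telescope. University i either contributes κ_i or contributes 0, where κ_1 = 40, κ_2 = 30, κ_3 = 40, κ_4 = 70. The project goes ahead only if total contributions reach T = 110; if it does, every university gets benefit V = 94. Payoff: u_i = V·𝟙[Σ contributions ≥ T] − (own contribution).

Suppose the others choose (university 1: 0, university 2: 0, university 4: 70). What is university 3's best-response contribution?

40

Others' total = 70. Contributing 40 brings total to 110 ≥ 110: gain V − κ_3 = 54.
Best response: 40.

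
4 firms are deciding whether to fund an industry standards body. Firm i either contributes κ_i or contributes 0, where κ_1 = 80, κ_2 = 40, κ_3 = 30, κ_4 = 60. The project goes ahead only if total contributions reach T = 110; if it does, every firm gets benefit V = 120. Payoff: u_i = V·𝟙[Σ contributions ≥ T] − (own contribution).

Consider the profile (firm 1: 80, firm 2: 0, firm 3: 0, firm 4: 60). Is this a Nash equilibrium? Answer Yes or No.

Total = 140 ≥ 110: provided.
Firm 1 (pledges 80, payoff 40): dropping to 0 → total 60, payoff 0. No gain.
Firm 2 (pledges 0, payoff 120): pledging 40 → total 180, payoff 80. No gain.
Firm 3 (pledges 0, payoff 120): pledging 30 → total 170, payoff 90. No gain.
Firm 4 (pledges 60, payoff 60): dropping to 0 → total 80, payoff 0. No gain.

Yes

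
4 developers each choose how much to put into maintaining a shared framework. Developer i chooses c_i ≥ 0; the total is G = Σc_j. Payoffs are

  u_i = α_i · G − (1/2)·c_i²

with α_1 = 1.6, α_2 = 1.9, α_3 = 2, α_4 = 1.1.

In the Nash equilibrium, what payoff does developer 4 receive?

6.655

Developer i's FOC: ∂u_i/∂c_i = α_i − c_i = 0, so c_i* = α_i.
NE contributions = (1.6, 1.9, 2, 1.1); G = 6.6.
u_4 = α_4·G − ½·(c_4)² = 1.1·6.6 − ½·1.1² = 6.655.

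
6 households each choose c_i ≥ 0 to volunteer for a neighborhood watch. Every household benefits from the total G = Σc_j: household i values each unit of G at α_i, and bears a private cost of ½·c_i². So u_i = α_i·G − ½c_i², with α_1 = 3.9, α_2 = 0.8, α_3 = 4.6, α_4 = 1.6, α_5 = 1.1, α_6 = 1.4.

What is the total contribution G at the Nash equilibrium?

13.4

Household i's FOC: ∂u_i/∂c_i = α_i − c_i = 0, so c_i* = α_i.
NE contributions = (3.9, 0.8, 4.6, 1.6, 1.1, 1.4); G = 13.4.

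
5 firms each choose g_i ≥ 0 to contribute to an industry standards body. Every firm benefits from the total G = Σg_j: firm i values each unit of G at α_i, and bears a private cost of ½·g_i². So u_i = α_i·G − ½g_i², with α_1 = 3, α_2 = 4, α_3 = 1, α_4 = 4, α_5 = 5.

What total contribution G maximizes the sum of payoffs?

85

Planner FOC: ∂(Σu_j)/∂g_i = (Σα_j) − g_i = 0, so g_i^SO = Σα_j = 17 for every i; G^SO = 85.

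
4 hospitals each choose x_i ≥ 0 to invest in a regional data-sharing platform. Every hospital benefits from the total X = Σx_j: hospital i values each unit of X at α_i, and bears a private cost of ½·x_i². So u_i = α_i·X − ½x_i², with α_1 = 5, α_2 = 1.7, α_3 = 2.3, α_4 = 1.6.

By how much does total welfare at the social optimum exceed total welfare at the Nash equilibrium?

Hospital i's FOC: ∂u_i/∂x_i = α_i − x_i = 0, so x_i* = α_i.
NE contributions = (5, 1.7, 2.3, 1.6); X = 10.6.
W^NE = (Σα)·X − ½Σα_i² = 10.6² − ½·35.74 = 94.49.
Planner sets x_i = Σα_j = 10.6 for every i, so X^SO = 4·10.6 = 42.4.
W^SO = (Σα)·X^SO − ½·4·(Σα)² = (4/2)·10.6² = 224.72.
Deadweight loss = W^SO − W^NE = 130.23.

130.23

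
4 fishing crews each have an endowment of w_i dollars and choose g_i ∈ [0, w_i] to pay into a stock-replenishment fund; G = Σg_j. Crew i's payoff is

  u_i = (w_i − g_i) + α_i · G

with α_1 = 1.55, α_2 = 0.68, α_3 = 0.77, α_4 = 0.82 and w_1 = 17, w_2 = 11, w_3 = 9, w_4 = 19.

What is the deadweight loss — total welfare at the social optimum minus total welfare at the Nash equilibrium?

∂u_i/∂g_i = α_i − 1, so crew i contributes w_i if α_i > 1, else 0.
α_i > 1 for i ∈ {1}; NE contributions (17, 0, 0, 0), G = 17.
W^NE = Σw_i − G^NE + (Σα_i)·G^NE = 56 + 2.82·17 = 103.94.
Planner: ∂(Σu_j)/∂g_i = Σα_j − 1 = 2.82 > 0, so everyone contributes w_i; G^SO = 56, W^SO = 56 + 2.82·56 = 213.92.
Deadweight loss = 109.98.

109.98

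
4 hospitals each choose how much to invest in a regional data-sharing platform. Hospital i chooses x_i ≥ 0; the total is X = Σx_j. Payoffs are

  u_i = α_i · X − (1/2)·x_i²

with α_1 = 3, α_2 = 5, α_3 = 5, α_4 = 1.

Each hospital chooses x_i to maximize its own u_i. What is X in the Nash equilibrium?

Hospital i's FOC: ∂u_i/∂x_i = α_i − x_i = 0, so x_i* = α_i.
NE contributions = (3, 5, 5, 1); X = 14.

14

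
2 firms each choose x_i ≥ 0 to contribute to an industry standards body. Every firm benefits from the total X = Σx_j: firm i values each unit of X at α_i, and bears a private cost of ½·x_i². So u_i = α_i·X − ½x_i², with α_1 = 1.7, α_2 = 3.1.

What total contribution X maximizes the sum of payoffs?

Planner FOC: ∂(Σu_j)/∂x_i = (Σα_j) − x_i = 0, so x_i^SO = Σα_j = 4.8 for every i; X^SO = 9.6.

9.6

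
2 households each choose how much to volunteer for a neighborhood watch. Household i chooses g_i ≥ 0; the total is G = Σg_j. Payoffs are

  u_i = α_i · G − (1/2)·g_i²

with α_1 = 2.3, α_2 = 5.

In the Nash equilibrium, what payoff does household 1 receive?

14.145

Household i's FOC: ∂u_i/∂g_i = α_i − g_i = 0, so g_i* = α_i.
NE contributions = (2.3, 5); G = 7.3.
u_1 = α_1·G − ½·(g_1)² = 2.3·7.3 − ½·2.3² = 14.145.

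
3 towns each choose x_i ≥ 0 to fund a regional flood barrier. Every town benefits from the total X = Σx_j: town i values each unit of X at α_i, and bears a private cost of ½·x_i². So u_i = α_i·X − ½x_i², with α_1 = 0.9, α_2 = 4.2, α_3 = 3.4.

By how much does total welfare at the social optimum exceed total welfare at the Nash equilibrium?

Town i's FOC: ∂u_i/∂x_i = α_i − x_i = 0, so x_i* = α_i.
NE contributions = (0.9, 4.2, 3.4); X = 8.5.
W^NE = (Σα)·X − ½Σα_i² = 8.5² − ½·30.01 = 57.245.
Planner sets x_i = Σα_j = 8.5 for every i, so X^SO = 3·8.5 = 25.5.
W^SO = (Σα)·X^SO − ½·3·(Σα)² = (3/2)·8.5² = 108.375.
Deadweight loss = W^SO − W^NE = 51.13.

51.13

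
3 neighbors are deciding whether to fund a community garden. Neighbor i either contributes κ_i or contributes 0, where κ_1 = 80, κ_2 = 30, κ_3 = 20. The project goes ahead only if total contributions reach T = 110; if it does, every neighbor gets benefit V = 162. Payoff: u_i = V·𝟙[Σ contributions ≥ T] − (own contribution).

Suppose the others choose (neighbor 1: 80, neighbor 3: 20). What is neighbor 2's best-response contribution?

Others' total = 100. Contributing 30 brings total to 130 ≥ 110: gain V − κ_2 = 132.
Best response: 30.

30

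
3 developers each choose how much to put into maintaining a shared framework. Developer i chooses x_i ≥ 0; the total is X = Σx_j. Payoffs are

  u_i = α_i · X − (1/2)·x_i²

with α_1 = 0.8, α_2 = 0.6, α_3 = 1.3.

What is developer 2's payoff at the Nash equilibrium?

1.44

Developer i's FOC: ∂u_i/∂x_i = α_i − x_i = 0, so x_i* = α_i.
NE contributions = (0.8, 0.6, 1.3); X = 2.7.
u_2 = α_2·X − ½·(x_2)² = 0.6·2.7 − ½·0.6² = 1.44.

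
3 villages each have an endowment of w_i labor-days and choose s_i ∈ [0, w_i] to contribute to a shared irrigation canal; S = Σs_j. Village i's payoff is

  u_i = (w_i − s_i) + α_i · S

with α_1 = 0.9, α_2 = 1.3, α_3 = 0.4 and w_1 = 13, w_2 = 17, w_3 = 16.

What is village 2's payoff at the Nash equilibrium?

22.1

∂u_i/∂s_i = α_i − 1, so village i contributes w_i if α_i > 1, else 0.
α_i > 1 for i ∈ {2}; NE contributions (0, 17, 0), S = 17.
u_2 = (17 − 17) + 1.3·17 = 22.1.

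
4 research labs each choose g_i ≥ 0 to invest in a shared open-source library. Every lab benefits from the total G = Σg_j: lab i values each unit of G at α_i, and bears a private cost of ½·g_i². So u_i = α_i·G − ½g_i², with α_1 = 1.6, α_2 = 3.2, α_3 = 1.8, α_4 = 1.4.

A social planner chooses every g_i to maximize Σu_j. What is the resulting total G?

Planner FOC: ∂(Σu_j)/∂g_i = (Σα_j) − g_i = 0, so g_i^SO = Σα_j = 8 for every i; G^SO = 32.

32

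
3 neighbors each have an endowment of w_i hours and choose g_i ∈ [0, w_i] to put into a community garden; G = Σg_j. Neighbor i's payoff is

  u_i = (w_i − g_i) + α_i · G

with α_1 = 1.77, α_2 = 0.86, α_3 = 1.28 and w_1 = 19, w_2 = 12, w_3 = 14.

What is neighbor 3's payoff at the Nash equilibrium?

∂u_i/∂g_i = α_i − 1, so neighbor i contributes w_i if α_i > 1, else 0.
α_i > 1 for i ∈ {1, 3}; NE contributions (19, 0, 14), G = 33.
u_3 = (14 − 14) + 1.28·33 = 42.24.

42.24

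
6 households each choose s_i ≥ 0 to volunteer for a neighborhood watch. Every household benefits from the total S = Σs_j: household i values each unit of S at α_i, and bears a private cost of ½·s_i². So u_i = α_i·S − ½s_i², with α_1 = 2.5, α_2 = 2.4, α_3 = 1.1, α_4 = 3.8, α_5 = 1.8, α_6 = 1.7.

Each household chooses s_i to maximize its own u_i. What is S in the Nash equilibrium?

13.3

Household i's FOC: ∂u_i/∂s_i = α_i − s_i = 0, so s_i* = α_i.
NE contributions = (2.5, 2.4, 1.1, 3.8, 1.8, 1.7); S = 13.3.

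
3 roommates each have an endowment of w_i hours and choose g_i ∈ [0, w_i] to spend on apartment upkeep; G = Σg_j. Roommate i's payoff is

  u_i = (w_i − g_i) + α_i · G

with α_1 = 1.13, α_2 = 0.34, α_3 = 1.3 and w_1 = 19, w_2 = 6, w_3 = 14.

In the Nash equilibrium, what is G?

∂u_i/∂g_i = α_i − 1, so roommate i contributes w_i if α_i > 1, else 0.
α_i > 1 for i ∈ {1, 3}; NE contributions (19, 0, 14), G = 33.

33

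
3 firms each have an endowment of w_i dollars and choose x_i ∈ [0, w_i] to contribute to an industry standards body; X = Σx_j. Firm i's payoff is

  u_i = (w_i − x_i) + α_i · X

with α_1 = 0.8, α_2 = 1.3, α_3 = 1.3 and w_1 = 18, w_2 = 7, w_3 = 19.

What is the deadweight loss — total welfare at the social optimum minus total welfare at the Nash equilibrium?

∂u_i/∂x_i = α_i − 1, so firm i contributes w_i if α_i > 1, else 0.
α_i > 1 for i ∈ {2, 3}; NE contributions (0, 7, 19), X = 26.
W^NE = Σw_i − X^NE + (Σα_i)·X^NE = 44 + 2.4·26 = 106.4.
Planner: ∂(Σu_j)/∂x_i = Σα_j − 1 = 2.4 > 0, so everyone contributes w_i; X^SO = 44, W^SO = 44 + 2.4·44 = 149.6.
Deadweight loss = 43.2.

43.2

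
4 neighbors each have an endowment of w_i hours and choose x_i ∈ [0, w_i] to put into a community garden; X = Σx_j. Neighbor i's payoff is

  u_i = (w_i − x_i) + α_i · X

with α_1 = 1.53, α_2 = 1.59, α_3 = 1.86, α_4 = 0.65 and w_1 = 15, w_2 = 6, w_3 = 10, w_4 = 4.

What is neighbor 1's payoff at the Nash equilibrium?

47.43

∂u_i/∂x_i = α_i − 1, so neighbor i contributes w_i if α_i > 1, else 0.
α_i > 1 for i ∈ {1, 2, 3}; NE contributions (15, 6, 10, 0), X = 31.
u_1 = (15 − 15) + 1.53·31 = 47.43.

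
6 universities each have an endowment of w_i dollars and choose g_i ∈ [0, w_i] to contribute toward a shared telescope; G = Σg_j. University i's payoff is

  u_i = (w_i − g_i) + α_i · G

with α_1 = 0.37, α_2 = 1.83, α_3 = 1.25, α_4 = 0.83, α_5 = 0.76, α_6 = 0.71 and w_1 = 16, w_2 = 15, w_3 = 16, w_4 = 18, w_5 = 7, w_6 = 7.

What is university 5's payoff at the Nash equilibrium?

∂u_i/∂g_i = α_i − 1, so university i contributes w_i if α_i > 1, else 0.
α_i > 1 for i ∈ {2, 3}; NE contributions (0, 15, 16, 0, 0, 0), G = 31.
u_5 = (7 − 0) + 0.76·31 = 30.56.

30.56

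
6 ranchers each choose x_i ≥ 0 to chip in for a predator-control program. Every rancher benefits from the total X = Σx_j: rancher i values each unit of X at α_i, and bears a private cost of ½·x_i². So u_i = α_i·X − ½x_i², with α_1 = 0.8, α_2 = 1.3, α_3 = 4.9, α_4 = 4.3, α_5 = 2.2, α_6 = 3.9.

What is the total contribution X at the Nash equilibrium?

17.4

Rancher i's FOC: ∂u_i/∂x_i = α_i − x_i = 0, so x_i* = α_i.
NE contributions = (0.8, 1.3, 4.9, 4.3, 2.2, 3.9); X = 17.4.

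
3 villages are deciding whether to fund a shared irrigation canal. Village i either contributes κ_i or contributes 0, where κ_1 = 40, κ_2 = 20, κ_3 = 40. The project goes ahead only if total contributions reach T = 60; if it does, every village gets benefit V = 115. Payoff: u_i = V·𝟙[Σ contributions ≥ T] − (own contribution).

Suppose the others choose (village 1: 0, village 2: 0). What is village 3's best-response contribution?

Others' total = 0. Even contributing 40 gives 40 < 60: no benefit either way.
Best response: 0.

0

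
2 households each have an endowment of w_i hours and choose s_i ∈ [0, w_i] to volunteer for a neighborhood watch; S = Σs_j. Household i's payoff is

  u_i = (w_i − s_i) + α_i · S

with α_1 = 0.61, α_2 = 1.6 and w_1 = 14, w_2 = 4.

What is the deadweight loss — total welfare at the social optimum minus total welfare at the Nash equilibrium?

16.94

∂u_i/∂s_i = α_i − 1, so household i contributes w_i if α_i > 1, else 0.
α_i > 1 for i ∈ {2}; NE contributions (0, 4), S = 4.
W^NE = Σw_i − S^NE + (Σα_i)·S^NE = 18 + 1.21·4 = 22.84.
Planner: ∂(Σu_j)/∂s_i = Σα_j − 1 = 1.21 > 0, so everyone contributes w_i; S^SO = 18, W^SO = 18 + 1.21·18 = 39.78.
Deadweight loss = 16.94.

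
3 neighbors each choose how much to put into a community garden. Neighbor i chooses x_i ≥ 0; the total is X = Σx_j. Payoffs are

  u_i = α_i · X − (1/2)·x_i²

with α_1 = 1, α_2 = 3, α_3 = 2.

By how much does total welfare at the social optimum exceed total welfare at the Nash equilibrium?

Neighbor i's FOC: ∂u_i/∂x_i = α_i − x_i = 0, so x_i* = α_i.
NE contributions = (1, 3, 2); X = 6.
W^NE = (Σα)·X − ½Σα_i² = 6² − ½·14 = 29.
Planner sets x_i = Σα_j = 6 for every i, so X^SO = 3·6 = 18.
W^SO = (Σα)·X^SO − ½·3·(Σα)² = (3/2)·6² = 54.
Deadweight loss = W^SO − W^NE = 25.

25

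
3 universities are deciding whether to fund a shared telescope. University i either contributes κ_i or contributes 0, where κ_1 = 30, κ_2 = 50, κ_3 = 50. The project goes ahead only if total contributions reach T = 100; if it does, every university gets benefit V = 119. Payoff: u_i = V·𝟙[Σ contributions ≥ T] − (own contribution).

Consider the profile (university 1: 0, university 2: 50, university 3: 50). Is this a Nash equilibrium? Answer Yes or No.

Total = 100 ≥ 100: provided.
University 1 (pledges 0, payoff 119): pledging 30 → total 130, payoff 89. No gain.
University 2 (pledges 50, payoff 69): dropping to 0 → total 50, payoff 0. No gain.
University 3 (pledges 50, payoff 69): dropping to 0 → total 50, payoff 0. No gain.

Yes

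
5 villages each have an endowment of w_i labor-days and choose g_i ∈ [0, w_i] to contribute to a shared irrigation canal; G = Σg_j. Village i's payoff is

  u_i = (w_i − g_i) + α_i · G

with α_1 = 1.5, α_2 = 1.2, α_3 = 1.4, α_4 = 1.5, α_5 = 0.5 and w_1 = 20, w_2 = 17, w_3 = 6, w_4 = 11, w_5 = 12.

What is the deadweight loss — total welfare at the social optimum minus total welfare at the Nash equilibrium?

∂u_i/∂g_i = α_i − 1, so village i contributes w_i if α_i > 1, else 0.
α_i > 1 for i ∈ {1, 2, 3, 4}; NE contributions (20, 17, 6, 11, 0), G = 54.
W^NE = Σw_i − G^NE + (Σα_i)·G^NE = 66 + 5.1·54 = 341.4.
Planner: ∂(Σu_j)/∂g_i = Σα_j − 1 = 5.1 > 0, so everyone contributes w_i; G^SO = 66, W^SO = 66 + 5.1·66 = 402.6.
Deadweight loss = 61.2.

61.2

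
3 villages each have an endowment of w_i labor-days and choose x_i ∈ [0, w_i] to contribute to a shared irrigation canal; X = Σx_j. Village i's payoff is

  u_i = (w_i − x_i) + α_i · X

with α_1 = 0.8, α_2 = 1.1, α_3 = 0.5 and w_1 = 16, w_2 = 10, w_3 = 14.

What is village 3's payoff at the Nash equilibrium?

∂u_i/∂x_i = α_i − 1, so village i contributes w_i if α_i > 1, else 0.
α_i > 1 for i ∈ {2}; NE contributions (0, 10, 0), X = 10.
u_3 = (14 − 0) + 0.5·10 = 19.

19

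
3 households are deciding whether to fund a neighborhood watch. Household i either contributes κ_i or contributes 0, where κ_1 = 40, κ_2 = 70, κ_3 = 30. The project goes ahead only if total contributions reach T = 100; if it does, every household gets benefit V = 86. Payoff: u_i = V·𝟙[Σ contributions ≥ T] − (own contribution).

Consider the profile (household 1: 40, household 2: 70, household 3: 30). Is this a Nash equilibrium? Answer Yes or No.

Total = 140 ≥ 100: provided.
Household 1 (pledges 40, payoff 46): dropping to 0 → total 100, payoff 86. Profitable deviation.

No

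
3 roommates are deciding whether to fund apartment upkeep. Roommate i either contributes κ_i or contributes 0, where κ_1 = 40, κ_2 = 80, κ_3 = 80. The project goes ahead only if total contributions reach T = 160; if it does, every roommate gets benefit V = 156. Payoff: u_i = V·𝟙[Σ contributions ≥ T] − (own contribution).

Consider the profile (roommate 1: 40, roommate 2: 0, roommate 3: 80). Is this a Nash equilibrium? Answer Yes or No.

No

Total = 120 < 160: not provided.
Roommate 1 (pledges 40, payoff -40): dropping to 0 → total 80, payoff 0. Profitable deviation.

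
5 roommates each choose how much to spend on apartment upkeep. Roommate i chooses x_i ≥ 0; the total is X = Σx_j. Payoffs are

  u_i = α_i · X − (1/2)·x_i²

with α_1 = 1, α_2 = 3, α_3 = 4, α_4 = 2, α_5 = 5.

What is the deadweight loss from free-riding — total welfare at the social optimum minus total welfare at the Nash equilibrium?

365

Roommate i's FOC: ∂u_i/∂x_i = α_i − x_i = 0, so x_i* = α_i.
NE contributions = (1, 3, 4, 2, 5); X = 15.
W^NE = (Σα)·X − ½Σα_i² = 15² − ½·55 = 197.5.
Planner sets x_i = Σα_j = 15 for every i, so X^SO = 5·15 = 75.
W^SO = (Σα)·X^SO − ½·5·(Σα)² = (5/2)·15² = 562.5.
Deadweight loss = W^SO − W^NE = 365.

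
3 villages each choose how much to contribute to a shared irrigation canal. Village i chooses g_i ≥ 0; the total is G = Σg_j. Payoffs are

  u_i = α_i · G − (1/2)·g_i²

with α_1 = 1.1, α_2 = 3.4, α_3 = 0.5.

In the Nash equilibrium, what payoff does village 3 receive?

2.375

Village i's FOC: ∂u_i/∂g_i = α_i − g_i = 0, so g_i* = α_i.
NE contributions = (1.1, 3.4, 0.5); G = 5.
u_3 = α_3·G − ½·(g_3)² = 0.5·5 − ½·0.5² = 2.375.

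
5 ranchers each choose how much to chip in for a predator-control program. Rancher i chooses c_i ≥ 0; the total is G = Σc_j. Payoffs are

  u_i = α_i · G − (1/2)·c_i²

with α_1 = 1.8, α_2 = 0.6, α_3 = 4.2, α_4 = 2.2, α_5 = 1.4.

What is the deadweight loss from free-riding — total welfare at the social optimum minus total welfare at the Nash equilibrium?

Rancher i's FOC: ∂u_i/∂c_i = α_i − c_i = 0, so c_i* = α_i.
NE contributions = (1.8, 0.6, 4.2, 2.2, 1.4); G = 10.2.
W^NE = (Σα)·G − ½Σα_i² = 10.2² − ½·28.04 = 90.02.
Planner sets c_i = Σα_j = 10.2 for every i, so G^SO = 5·10.2 = 51.
W^SO = (Σα)·G^SO − ½·5·(Σα)² = (5/2)·10.2² = 260.1.
Deadweight loss = W^SO − W^NE = 170.08.

170.08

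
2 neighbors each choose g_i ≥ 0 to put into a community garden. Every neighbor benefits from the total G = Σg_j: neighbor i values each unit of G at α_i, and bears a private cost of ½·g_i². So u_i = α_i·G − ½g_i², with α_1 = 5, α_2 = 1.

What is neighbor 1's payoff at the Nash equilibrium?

Neighbor i's FOC: ∂u_i/∂g_i = α_i − g_i = 0, so g_i* = α_i.
NE contributions = (5, 1); G = 6.
u_1 = α_1·G − ½·(g_1)² = 5·6 − ½·5² = 17.5.

17.5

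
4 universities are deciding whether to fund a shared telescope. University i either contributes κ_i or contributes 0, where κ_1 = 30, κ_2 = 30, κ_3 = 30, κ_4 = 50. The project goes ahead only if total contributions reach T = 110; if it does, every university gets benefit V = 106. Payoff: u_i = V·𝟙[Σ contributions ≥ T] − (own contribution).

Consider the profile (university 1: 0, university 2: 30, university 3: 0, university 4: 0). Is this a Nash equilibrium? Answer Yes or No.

No

Total = 30 < 110: not provided.
University 1 (pledges 0, payoff 0): pledging 30 → total 60, payoff -30. No gain.
University 2 (pledges 30, payoff -30): dropping to 0 → total 0, payoff 0. Profitable deviation.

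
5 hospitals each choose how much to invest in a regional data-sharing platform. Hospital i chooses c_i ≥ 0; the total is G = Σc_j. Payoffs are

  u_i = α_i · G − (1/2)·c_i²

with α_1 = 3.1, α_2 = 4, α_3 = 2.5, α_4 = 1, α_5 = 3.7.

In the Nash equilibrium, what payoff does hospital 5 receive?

Hospital i's FOC: ∂u_i/∂c_i = α_i − c_i = 0, so c_i* = α_i.
NE contributions = (3.1, 4, 2.5, 1, 3.7); G = 14.3.
u_5 = α_5·G − ½·(c_5)² = 3.7·14.3 − ½·3.7² = 46.065.

46.065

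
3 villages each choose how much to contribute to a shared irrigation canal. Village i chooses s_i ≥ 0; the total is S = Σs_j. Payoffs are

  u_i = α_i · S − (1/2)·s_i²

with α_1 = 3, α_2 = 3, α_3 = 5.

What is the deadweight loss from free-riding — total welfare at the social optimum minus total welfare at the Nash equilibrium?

Village i's FOC: ∂u_i/∂s_i = α_i − s_i = 0, so s_i* = α_i.
NE contributions = (3, 3, 5); S = 11.
W^NE = (Σα)·S − ½Σα_i² = 11² − ½·43 = 99.5.
Planner sets s_i = Σα_j = 11 for every i, so S^SO = 3·11 = 33.
W^SO = (Σα)·S^SO − ½·3·(Σα)² = (3/2)·11² = 181.5.
Deadweight loss = W^SO − W^NE = 82.

82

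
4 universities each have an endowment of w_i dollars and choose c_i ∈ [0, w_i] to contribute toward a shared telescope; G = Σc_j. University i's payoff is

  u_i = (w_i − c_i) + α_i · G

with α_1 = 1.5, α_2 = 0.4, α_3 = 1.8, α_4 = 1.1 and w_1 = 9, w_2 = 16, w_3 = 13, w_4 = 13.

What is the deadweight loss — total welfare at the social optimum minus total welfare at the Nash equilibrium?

60.8

∂u_i/∂c_i = α_i − 1, so university i contributes w_i if α_i > 1, else 0.
α_i > 1 for i ∈ {1, 3, 4}; NE contributions (9, 0, 13, 13), G = 35.
W^NE = Σw_i − G^NE + (Σα_i)·G^NE = 51 + 3.8·35 = 184.
Planner: ∂(Σu_j)/∂c_i = Σα_j − 1 = 3.8 > 0, so everyone contributes w_i; G^SO = 51, W^SO = 51 + 3.8·51 = 244.8.
Deadweight loss = 60.8.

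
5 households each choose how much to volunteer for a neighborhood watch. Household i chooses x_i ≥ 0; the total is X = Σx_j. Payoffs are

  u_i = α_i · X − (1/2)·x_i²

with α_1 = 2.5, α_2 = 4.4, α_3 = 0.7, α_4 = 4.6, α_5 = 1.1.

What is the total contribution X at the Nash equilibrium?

13.3

Household i's FOC: ∂u_i/∂x_i = α_i − x_i = 0, so x_i* = α_i.
NE contributions = (2.5, 4.4, 0.7, 4.6, 1.1); X = 13.3.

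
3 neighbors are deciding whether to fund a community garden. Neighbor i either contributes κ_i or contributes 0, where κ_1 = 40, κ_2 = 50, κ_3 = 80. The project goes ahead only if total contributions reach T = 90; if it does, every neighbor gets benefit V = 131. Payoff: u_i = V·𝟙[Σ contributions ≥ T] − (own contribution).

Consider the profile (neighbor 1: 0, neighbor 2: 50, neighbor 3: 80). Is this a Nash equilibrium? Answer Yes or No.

Yes

Total = 130 ≥ 90: provided.
Neighbor 1 (pledges 0, payoff 131): pledging 40 → total 170, payoff 91. No gain.
Neighbor 2 (pledges 50, payoff 81): dropping to 0 → total 80, payoff 0. No gain.
Neighbor 3 (pledges 80, payoff 51): dropping to 0 → total 50, payoff 0. No gain.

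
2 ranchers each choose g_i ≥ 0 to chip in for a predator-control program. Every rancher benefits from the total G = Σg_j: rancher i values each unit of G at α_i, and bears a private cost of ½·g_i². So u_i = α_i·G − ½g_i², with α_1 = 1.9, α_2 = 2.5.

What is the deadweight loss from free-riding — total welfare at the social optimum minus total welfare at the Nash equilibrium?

Rancher i's FOC: ∂u_i/∂g_i = α_i − g_i = 0, so g_i* = α_i.
NE contributions = (1.9, 2.5); G = 4.4.
W^NE = (Σα)·G − ½Σα_i² = 4.4² − ½·9.86 = 14.43.
Planner sets g_i = Σα_j = 4.4 for every i, so G^SO = 2·4.4 = 8.8.
W^SO = (Σα)·G^SO − ½·2·(Σα)² = (2/2)·4.4² = 19.36.
Deadweight loss = W^SO − W^NE = 4.93.

4.93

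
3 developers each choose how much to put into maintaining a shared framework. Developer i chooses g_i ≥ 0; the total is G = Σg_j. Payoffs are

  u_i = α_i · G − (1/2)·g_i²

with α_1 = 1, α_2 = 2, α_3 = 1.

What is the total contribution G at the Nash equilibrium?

Developer i's FOC: ∂u_i/∂g_i = α_i − g_i = 0, so g_i* = α_i.
NE contributions = (1, 2, 1); G = 4.

4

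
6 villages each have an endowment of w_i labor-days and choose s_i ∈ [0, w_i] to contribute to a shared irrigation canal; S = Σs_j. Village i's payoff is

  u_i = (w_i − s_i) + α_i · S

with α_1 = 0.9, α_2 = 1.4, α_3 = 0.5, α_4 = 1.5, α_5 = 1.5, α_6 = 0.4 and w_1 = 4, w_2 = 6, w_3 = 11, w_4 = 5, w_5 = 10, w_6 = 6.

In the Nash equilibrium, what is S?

∂u_i/∂s_i = α_i − 1, so village i contributes w_i if α_i > 1, else 0.
α_i > 1 for i ∈ {2, 4, 5}; NE contributions (0, 6, 0, 5, 10, 0), S = 21.

21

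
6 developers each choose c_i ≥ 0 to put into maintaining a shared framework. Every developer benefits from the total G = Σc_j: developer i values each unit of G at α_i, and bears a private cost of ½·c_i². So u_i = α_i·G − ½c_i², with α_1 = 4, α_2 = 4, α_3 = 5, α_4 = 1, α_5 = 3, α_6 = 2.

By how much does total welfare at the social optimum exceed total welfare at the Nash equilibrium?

Developer i's FOC: ∂u_i/∂c_i = α_i − c_i = 0, so c_i* = α_i.
NE contributions = (4, 4, 5, 1, 3, 2); G = 19.
W^NE = (Σα)·G − ½Σα_i² = 19² − ½·71 = 325.5.
Planner sets c_i = Σα_j = 19 for every i, so G^SO = 6·19 = 114.
W^SO = (Σα)·G^SO − ½·6·(Σα)² = (6/2)·19² = 1083.
Deadweight loss = W^SO − W^NE = 757.5.

757.5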